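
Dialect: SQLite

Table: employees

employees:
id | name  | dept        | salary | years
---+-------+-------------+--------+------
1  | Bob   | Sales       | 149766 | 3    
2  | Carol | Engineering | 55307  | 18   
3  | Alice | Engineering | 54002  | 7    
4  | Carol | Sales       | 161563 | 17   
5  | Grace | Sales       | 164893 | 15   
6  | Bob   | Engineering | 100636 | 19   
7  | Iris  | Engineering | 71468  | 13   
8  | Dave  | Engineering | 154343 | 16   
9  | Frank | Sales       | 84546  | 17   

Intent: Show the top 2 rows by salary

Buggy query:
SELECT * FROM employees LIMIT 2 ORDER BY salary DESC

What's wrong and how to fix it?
Bug: ORDER BY cannot follow LIMIT; LIMIT is the final clause

Fix: Swap the clauses: ORDER BY first, then LIMIT

Corrected query:
SELECT * FROM employees ORDER BY salary DESC LIMIT 2

Result:
id | name  | dept  | salary | years
---+-------+-------+--------+------
5  | Grace | Sales | 164893 | 15   
4  | Carol | Sales | 161563 | 17   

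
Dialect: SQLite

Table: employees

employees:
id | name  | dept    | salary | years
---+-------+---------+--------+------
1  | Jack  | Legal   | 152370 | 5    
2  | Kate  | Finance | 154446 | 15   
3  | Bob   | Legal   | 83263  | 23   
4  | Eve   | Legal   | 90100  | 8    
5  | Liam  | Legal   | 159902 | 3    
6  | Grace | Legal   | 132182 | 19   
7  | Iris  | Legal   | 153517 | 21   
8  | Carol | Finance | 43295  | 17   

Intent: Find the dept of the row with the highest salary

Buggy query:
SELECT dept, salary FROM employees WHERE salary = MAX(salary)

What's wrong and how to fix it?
Bug: WHERE is evaluated per row; an aggregate over the whole table isn't defined there

Fix: Wrap MAX in a scalar subquery so WHERE compares against a single value

Corrected query:
SELECT dept, salary FROM employees WHERE salary = (SELECT MAX(salary) FROM employees)

Result:
dept  | salary
------+-------
Legal | 159902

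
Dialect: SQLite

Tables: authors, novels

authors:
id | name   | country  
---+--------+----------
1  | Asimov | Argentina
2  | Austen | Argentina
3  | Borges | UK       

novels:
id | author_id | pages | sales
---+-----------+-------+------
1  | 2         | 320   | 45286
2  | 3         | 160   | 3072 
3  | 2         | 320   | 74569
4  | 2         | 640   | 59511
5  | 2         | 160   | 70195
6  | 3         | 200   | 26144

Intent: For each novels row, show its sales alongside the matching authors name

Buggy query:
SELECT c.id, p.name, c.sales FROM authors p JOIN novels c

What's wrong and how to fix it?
Bug: Missing join condition: each novels row is matched to all authors rows instead of just its own

Fix: Add ON c.author_id = p.id to the JOIN

Corrected query:
SELECT c.id, p.name, c.sales FROM authors p JOIN novels c ON c.author_id = p.id

Result:
id | name   | sales
---+--------+------
1  | Austen | 45286
2  | Borges | 3072 
3  | Austen | 74569
4  | Austen | 59511
5  | Austen | 70195
6  | Borges | 26144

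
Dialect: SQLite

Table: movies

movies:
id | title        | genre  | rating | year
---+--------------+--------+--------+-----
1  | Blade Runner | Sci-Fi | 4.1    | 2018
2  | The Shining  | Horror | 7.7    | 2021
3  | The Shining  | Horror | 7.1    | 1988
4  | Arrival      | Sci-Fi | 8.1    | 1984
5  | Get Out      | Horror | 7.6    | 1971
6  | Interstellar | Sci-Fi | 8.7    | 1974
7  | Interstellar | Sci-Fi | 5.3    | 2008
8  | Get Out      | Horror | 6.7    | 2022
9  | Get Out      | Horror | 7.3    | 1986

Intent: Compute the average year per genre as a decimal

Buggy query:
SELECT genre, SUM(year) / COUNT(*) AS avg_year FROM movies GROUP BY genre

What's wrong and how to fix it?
Bug: Both operands are integers, so '/' performs integer division and truncates

Fix: Multiply by 1.0 (or CAST to REAL) to force floating-point division

Corrected query:
SELECT genre, SUM(year) * 1.0 / COUNT(*) AS avg_year FROM movies GROUP BY genre

Result:
genre  | avg_year
-------+---------
Horror | 1997.6  
Sci-Fi | 1996    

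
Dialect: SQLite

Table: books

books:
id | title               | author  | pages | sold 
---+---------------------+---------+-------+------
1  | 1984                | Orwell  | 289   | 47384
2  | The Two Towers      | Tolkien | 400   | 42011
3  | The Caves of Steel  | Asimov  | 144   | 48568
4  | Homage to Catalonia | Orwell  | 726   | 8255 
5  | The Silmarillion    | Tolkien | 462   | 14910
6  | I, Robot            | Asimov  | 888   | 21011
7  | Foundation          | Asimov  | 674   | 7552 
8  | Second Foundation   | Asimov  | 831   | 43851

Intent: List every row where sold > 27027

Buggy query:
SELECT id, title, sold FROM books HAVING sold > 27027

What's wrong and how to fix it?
Bug: This is a non-aggregate query (no GROUP BY, no aggregates), so in SQLite the HAVING clause is invalid here; a row-level condition belongs in WHERE

Fix: Use WHERE for row-level filtering

Corrected query:
SELECT id, title, sold FROM books WHERE sold > 27027

Result:
id | title              | sold 
---+--------------------+------
1  | 1984               | 47384
2  | The Two Towers     | 42011
3  | The Caves of Steel | 48568
8  | Second Foundation  | 43851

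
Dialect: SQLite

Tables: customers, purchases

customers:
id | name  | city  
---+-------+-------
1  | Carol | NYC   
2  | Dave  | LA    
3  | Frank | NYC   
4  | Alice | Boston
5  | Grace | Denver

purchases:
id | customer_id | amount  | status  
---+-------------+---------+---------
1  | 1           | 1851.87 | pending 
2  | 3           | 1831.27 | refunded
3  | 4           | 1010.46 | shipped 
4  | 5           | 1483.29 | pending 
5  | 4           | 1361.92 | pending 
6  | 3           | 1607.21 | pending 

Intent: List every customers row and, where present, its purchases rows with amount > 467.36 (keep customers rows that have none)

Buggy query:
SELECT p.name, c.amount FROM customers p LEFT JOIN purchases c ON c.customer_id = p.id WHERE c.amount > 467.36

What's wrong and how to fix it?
Bug: Filtering c.amount in WHERE discards the NULL rows produced by LEFT JOIN, turning it into an inner join

Fix: Put 'c.amount > 467.36' in the JOIN's ON clause instead of WHERE

Corrected query:
SELECT p.name, c.amount FROM customers p LEFT JOIN purchases c ON c.customer_id = p.id AND c.amount > 467.36

Result:
name  | amount 
------+--------
Carol | 1851.87
Dave  | NULL   
Frank | 1607.21
Frank | 1831.27
Alice | 1010.46
Alice | 1361.92
Grace | 1483.29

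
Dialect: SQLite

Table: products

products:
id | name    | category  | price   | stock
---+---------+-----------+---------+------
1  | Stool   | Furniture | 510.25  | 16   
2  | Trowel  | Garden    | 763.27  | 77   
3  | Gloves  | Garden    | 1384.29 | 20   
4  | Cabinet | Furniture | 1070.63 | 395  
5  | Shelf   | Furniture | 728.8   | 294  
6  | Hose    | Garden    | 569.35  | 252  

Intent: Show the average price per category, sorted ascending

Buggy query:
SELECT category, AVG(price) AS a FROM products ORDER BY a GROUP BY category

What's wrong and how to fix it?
Bug: ORDER BY appears before GROUP BY; SQL clause order requires GROUP BY first

Fix: Reorder: SELECT … FROM … GROUP BY … ORDER BY …

Corrected query:
SELECT category, AVG(price) AS a FROM products GROUP BY category ORDER BY a

Result:
category  | a         
----------+-----------
Furniture | 769.893333
Garden    | 905.636667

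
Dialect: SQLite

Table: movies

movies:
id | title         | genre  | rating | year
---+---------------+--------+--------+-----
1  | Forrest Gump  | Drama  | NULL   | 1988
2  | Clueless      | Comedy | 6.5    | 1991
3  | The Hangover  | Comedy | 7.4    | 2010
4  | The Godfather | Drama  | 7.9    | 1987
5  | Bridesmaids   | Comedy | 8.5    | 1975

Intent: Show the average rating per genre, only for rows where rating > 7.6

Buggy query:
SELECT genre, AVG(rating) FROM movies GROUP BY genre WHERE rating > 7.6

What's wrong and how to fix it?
Bug: WHERE cannot follow GROUP BY

Fix: Place WHERE between FROM and GROUP BY

Corrected query:
SELECT genre, AVG(rating) FROM movies WHERE rating > 7.6 GROUP BY genre

Result:
genre  | AVG(rating)
-------+------------
Comedy | 8.5        
Drama  | 7.9        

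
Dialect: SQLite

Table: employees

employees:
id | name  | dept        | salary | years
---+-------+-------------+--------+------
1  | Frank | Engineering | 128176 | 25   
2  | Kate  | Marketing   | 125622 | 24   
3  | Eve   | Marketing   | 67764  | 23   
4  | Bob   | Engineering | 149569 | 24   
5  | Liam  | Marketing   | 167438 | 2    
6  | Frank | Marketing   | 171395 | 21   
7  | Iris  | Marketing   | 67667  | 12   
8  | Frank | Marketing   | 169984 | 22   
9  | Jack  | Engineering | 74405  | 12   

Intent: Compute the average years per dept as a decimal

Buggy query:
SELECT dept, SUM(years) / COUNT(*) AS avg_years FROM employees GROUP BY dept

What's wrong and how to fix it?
Bug: Both operands are integers, so '/' performs integer division and truncates

Fix: Multiply by 1.0 (or CAST to REAL) to force floating-point division

Corrected query:
SELECT dept, SUM(years) * 1.0 / COUNT(*) AS avg_years FROM employees GROUP BY dept

Result:
dept        | avg_years
------------+----------
Engineering | 20.333333
Marketing   | 17.333333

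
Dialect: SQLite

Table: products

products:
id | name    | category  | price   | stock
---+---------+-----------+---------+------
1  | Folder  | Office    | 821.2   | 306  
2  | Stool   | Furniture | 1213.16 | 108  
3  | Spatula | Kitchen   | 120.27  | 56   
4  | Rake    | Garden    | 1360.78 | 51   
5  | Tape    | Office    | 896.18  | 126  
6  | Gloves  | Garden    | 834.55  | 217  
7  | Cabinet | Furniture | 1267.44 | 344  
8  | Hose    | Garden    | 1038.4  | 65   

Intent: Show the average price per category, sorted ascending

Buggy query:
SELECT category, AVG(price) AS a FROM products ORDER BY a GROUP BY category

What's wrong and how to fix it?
Bug: GROUP BY must precede ORDER BY

Fix: Move ORDER BY to the end, after GROUP BY

Corrected query:
SELECT category, AVG(price) AS a FROM products GROUP BY category ORDER BY a

Result:
category  | a      
----------+--------
Kitchen   | 120.27 
Office    | 858.69 
Garden    | 1077.91
Furniture | 1240.3 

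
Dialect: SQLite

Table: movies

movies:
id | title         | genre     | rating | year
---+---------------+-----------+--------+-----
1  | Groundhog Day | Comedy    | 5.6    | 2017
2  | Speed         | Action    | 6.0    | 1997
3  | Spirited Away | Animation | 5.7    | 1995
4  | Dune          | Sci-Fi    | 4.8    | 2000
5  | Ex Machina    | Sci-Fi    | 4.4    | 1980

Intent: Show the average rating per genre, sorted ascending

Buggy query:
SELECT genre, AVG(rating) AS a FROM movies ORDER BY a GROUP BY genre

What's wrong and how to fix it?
Bug: GROUP BY must precede ORDER BY

Fix: Reorder: SELECT … FROM … GROUP BY … ORDER BY …

Corrected query:
SELECT genre, AVG(rating) AS a FROM movies GROUP BY genre ORDER BY a

Result:
genre     | a  
----------+----
Sci-Fi    | 4.6
Comedy    | 5.6
Animation | 5.7
Action    | 6  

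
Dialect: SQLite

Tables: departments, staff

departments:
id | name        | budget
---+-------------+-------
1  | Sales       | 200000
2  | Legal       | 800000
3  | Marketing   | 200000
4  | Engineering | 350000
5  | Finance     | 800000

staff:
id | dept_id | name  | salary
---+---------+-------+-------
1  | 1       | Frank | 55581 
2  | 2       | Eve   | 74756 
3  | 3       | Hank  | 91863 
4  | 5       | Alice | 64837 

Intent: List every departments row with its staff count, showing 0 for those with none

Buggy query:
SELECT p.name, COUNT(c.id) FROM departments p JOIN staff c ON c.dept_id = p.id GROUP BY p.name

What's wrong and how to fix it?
Bug: INNER JOIN drops departments rows that have no matching staff rows

Fix: Switch to LEFT JOIN to retain unmatched parent rows

Corrected query:
SELECT p.name, COUNT(c.id) FROM departments p LEFT JOIN staff c ON c.dept_id = p.id GROUP BY p.name

Result:
name        | COUNT(c.id)
------------+------------
Engineering | 0          
Finance     | 1          
Legal       | 1          
Marketing   | 1          
Sales       | 1          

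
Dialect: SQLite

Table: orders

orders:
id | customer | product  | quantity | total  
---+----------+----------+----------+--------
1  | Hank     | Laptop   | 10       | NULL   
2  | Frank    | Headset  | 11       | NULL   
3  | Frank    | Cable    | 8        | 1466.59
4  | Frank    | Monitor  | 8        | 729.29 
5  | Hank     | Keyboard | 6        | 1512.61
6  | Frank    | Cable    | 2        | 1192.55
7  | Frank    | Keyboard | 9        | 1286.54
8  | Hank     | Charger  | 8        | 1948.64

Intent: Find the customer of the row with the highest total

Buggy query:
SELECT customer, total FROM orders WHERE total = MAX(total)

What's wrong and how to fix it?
Bug: MAX(total) is an aggregate and cannot be used directly in WHERE

Fix: Use a subquery: WHERE total = (SELECT MAX(total) FROM orders)

Corrected query:
SELECT customer, total FROM orders WHERE total = (SELECT MAX(total) FROM orders)

Result:
customer | total  
---------+--------
Hank     | 1948.64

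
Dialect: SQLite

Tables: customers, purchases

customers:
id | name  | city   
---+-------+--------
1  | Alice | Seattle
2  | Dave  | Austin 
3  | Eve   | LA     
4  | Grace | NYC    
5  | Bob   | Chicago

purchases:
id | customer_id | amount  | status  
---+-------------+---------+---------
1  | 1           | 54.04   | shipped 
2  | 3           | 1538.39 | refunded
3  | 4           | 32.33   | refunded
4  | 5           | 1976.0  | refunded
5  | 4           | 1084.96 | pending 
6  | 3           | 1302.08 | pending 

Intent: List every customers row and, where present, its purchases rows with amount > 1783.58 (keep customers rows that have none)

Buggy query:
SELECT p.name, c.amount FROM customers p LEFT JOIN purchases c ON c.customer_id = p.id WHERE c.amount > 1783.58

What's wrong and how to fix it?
Bug: A WHERE condition on the right-hand table after LEFT JOIN drops unmatched parents

Fix: Put 'c.amount > 1783.58' in the JOIN's ON clause instead of WHERE

Corrected query:
SELECT p.name, c.amount FROM customers p LEFT JOIN purchases c ON c.customer_id = p.id AND c.amount > 1783.58

Result:
name  | amount
------+-------
Alice | NULL  
Dave  | NULL  
Eve   | NULL  
Grace | NULL  
Bob   | 1976  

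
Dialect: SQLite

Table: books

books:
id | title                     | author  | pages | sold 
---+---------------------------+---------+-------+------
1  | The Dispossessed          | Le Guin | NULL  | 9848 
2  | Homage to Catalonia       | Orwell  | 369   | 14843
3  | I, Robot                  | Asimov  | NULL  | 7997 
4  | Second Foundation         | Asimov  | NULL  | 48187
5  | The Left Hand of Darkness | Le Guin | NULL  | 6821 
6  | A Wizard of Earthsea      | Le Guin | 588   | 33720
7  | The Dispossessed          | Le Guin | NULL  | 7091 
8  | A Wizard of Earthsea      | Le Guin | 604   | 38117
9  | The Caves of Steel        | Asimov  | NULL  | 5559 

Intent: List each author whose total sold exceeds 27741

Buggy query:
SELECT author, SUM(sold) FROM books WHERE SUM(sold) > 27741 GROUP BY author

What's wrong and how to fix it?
Bug: SUM(sold) is an aggregate, but WHERE filters rows before aggregation

Fix: Move the aggregate condition to a HAVING clause

Corrected query:
SELECT author, SUM(sold) FROM books GROUP BY author HAVING SUM(sold) > 27741

Result:
author  | SUM(sold)
--------+----------
Asimov  | 61743    
Le Guin | 95597    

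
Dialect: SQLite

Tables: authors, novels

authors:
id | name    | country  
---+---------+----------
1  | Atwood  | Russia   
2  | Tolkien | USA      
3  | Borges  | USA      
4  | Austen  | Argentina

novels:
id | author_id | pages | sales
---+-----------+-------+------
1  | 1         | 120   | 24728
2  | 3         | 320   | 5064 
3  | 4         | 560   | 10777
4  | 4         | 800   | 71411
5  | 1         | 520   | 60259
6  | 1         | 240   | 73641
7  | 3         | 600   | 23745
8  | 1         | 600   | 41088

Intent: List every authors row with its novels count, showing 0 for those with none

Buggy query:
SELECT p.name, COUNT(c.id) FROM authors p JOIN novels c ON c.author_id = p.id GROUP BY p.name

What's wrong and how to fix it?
Bug: An inner join excludes parents with zero children

Fix: Use LEFT JOIN so parents without children still appear (COUNT(c.id) gives 0)

Corrected query:
SELECT p.name, COUNT(c.id) FROM authors p LEFT JOIN novels c ON c.author_id = p.id GROUP BY p.name

Result:
name    | COUNT(c.id)
--------+------------
Atwood  | 4          
Austen  | 2          
Borges  | 2          
Tolkien | 0          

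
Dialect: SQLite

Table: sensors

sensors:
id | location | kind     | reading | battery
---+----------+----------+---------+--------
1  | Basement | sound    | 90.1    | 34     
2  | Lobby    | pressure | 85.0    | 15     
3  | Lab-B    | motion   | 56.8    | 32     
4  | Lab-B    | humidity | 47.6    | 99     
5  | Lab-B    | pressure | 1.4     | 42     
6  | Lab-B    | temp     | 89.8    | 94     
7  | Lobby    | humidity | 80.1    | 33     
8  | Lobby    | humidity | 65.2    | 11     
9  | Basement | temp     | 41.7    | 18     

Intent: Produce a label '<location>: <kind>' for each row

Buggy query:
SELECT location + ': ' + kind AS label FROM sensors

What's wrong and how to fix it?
Bug: '+' is numeric addition; on text columns SQLite converts them to 0 instead of concatenating

Fix: Use the || operator for string concatenation

Corrected query:
SELECT location || ': ' || kind AS label FROM sensors

Result:
label          
---------------
Basement: sound
Lobby: pressure
Lab-B: motion  
Lab-B: humidity
Lab-B: pressure
Lab-B: temp    
Lobby: humidity
Lobby: humidity
Basement: temp 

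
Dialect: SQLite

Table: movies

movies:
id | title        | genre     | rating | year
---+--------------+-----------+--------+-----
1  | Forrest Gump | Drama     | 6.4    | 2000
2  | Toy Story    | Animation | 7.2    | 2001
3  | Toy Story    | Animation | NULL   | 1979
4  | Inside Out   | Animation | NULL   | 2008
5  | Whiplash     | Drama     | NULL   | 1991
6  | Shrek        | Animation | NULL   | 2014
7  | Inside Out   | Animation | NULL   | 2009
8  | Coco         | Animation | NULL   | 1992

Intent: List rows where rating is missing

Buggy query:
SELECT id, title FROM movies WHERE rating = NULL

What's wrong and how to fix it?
Bug: '= NULL' is always unknown in SQL three-valued logic, so no rows match

Fix: Replace '= NULL' with 'IS NULL'

Corrected query:
SELECT id, title FROM movies WHERE rating IS NULL

Result:
id | title     
---+-----------
3  | Toy Story 
4  | Inside Out
5  | Whiplash  
6  | Shrek     
7  | Inside Out
8  | Coco      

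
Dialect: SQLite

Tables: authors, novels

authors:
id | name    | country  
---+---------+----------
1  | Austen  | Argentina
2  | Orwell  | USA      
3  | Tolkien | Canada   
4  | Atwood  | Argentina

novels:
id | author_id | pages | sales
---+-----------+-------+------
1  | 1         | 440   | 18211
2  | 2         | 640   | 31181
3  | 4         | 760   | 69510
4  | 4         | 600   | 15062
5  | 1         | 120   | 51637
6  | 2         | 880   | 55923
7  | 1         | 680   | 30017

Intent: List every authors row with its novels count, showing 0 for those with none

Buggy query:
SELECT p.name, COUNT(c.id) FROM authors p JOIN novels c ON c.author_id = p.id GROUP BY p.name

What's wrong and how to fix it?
Bug: An inner join excludes parents with zero children

Fix: Switch to LEFT JOIN to retain unmatched parent rows

Corrected query:
SELECT p.name, COUNT(c.id) FROM authors p LEFT JOIN novels c ON c.author_id = p.id GROUP BY p.name

Result:
name    | COUNT(c.id)
--------+------------
Atwood  | 2          
Austen  | 3          
Orwell  | 2          
Tolkien | 0          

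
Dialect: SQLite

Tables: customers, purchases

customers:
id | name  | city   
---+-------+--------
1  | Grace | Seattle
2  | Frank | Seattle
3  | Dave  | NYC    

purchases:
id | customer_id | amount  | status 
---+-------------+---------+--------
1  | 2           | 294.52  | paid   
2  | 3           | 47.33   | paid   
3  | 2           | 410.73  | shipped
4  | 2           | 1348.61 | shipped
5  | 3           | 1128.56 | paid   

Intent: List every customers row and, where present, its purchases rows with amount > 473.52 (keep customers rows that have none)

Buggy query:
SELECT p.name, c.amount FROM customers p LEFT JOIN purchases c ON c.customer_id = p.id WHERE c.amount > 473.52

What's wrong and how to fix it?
Bug: A WHERE condition on the right-hand table after LEFT JOIN drops unmatched parents

Fix: Put 'c.amount > 473.52' in the JOIN's ON clause instead of WHERE

Corrected query:
SELECT p.name, c.amount FROM customers p LEFT JOIN purchases c ON c.customer_id = p.id AND c.amount > 473.52

Result:
name  | amount 
------+--------
Grace | NULL   
Frank | 1348.61
Dave  | 1128.56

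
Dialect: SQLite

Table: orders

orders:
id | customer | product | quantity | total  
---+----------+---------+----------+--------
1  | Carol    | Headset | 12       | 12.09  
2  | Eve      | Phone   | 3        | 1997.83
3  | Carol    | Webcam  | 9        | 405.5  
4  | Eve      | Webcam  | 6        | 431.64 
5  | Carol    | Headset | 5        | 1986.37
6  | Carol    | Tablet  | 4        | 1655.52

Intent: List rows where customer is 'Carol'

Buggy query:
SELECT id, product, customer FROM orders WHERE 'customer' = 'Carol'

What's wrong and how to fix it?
Bug: 'customer' in single quotes is a string literal, not the column; the comparison is literal-vs-literal and never true

Fix: Reference the column as customer without single quotes

Corrected query:
SELECT id, product, customer FROM orders WHERE customer = 'Carol'

Result:
id | product | customer
---+---------+---------
1  | Headset | Carol   
3  | Webcam  | Carol   
5  | Headset | Carol   
6  | Tablet  | Carol   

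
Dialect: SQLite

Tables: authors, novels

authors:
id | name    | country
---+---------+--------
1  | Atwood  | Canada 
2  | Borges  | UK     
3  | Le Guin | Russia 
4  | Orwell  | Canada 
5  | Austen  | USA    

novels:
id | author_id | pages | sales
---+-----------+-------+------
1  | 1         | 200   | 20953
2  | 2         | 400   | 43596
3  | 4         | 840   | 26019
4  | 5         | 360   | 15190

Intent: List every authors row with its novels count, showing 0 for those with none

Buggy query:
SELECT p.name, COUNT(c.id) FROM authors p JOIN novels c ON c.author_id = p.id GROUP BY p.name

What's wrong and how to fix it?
Bug: An inner join excludes parents with zero children

Fix: Use LEFT JOIN so parents without children still appear (COUNT(c.id) gives 0)

Corrected query:
SELECT p.name, COUNT(c.id) FROM authors p LEFT JOIN novels c ON c.author_id = p.id GROUP BY p.name

Result:
name    | COUNT(c.id)
--------+------------
Atwood  | 1          
Austen  | 1          
Borges  | 1          
Le Guin | 0          
Orwell  | 1          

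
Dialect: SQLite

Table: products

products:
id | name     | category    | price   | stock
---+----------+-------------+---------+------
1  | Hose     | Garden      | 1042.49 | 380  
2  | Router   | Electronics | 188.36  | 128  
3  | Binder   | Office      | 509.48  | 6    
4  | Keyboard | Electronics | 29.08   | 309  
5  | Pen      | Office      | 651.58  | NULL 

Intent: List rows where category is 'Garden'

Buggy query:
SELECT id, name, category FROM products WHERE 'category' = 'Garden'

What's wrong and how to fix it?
Bug: 'category' in single quotes is a string literal, not the column; the comparison is literal-vs-literal and never true

Fix: Reference the column as category without single quotes

Corrected query:
SELECT id, name, category FROM products WHERE category = 'Garden'

Result:
id | name | category
---+------+---------
1  | Hose | Garden  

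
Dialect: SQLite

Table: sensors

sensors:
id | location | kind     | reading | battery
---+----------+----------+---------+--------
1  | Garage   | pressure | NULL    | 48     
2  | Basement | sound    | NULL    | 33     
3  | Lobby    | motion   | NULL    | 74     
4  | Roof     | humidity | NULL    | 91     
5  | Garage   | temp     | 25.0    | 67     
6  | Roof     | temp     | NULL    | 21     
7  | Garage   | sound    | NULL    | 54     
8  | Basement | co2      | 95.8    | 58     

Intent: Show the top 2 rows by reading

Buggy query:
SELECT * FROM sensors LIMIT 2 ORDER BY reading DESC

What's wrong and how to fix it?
Bug: LIMIT must come after ORDER BY

Fix: Swap the clauses: ORDER BY first, then LIMIT

Corrected query:
SELECT * FROM sensors ORDER BY reading DESC LIMIT 2

Result:
id | location | kind | reading | battery
---+----------+------+---------+--------
8  | Basement | co2  | 95.8    | 58     
5  | Garage   | temp | 25      | 67     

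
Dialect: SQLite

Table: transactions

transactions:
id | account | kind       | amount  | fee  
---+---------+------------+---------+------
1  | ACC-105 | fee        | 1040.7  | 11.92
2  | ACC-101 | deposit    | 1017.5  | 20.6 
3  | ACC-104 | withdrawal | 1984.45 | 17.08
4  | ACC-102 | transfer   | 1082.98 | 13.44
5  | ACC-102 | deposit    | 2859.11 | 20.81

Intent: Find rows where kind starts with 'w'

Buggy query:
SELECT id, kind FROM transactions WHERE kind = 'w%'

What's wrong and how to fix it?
Bug: Wildcards only work with LIKE; '=' treats '%' as a literal character

Fix: Replace '=' with LIKE so 'w%' is treated as a pattern

Corrected query:
SELECT id, kind FROM transactions WHERE kind LIKE 'w%'

Result:
id | kind      
---+-----------
3  | withdrawal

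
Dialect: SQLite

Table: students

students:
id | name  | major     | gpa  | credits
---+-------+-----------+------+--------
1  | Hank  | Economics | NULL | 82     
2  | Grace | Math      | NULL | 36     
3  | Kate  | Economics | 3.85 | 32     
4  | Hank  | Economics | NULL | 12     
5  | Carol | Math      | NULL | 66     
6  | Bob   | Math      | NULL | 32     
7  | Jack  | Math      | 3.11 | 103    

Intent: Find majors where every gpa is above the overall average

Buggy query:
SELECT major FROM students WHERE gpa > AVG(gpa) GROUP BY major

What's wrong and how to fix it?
Bug: AVG() is an aggregate; it can't sit directly in WHERE

Fix: Use a subquery for AVG and a HAVING MIN(...) filter so the condition holds for every row in the group

Corrected query:
SELECT major FROM students GROUP BY major HAVING MIN(gpa) > (SELECT AVG(gpa) FROM students)

Result:
major    
---------
Economics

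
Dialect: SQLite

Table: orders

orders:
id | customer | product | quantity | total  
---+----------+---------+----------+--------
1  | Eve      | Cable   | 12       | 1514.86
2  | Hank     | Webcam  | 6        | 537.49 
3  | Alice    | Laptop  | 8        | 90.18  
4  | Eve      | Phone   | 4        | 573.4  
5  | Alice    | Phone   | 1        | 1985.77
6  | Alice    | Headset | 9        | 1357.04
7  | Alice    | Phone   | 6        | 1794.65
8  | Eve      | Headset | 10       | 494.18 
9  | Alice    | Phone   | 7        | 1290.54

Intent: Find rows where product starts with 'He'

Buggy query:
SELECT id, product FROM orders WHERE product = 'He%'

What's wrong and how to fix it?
Bug: '=' compares the literal string including the % character; pattern matching needs LIKE

Fix: Replace '=' with LIKE so 'He%' is treated as a pattern

Corrected query:
SELECT id, product FROM orders WHERE product LIKE 'He%'

Result:
id | product
---+--------
6  | Headset
8  | Headset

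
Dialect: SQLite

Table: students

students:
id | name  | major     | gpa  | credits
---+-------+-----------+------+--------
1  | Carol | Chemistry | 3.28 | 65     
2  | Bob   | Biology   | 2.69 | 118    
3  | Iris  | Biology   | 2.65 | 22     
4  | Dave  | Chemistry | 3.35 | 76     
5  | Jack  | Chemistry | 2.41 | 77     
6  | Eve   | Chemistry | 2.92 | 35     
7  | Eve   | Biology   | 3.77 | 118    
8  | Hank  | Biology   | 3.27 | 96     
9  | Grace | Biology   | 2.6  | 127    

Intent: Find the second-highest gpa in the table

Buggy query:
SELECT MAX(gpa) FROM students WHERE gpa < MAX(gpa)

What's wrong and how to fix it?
Bug: MAX(gpa) on the right of the comparison is an aggregate-in-WHERE error

Fix: Compute the overall MAX in a subquery, then take MAX of rows below it

Corrected query:
SELECT MAX(gpa) FROM students WHERE gpa < (SELECT MAX(gpa) FROM students)

Result:
MAX(gpa)
--------
3.35    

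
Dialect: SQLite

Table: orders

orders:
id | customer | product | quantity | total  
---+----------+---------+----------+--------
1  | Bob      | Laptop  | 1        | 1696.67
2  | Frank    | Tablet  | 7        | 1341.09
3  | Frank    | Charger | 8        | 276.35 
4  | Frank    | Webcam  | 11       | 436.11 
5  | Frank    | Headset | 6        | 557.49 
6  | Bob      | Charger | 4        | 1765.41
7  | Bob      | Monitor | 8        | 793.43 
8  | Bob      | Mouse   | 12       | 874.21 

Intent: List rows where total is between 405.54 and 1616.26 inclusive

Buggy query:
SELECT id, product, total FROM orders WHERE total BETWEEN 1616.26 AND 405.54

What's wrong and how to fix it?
Bug: BETWEEN expects the lower bound first; with 1616.26 AND 405.54 the range is empty

Fix: Swap the bounds so the smaller value comes first

Corrected query:
SELECT id, product, total FROM orders WHERE total BETWEEN 405.54 AND 1616.26

Result:
id | product | total  
---+---------+--------
2  | Tablet  | 1341.09
4  | Webcam  | 436.11 
5  | Headset | 557.49 
7  | Monitor | 793.43 
8  | Mouse   | 874.21 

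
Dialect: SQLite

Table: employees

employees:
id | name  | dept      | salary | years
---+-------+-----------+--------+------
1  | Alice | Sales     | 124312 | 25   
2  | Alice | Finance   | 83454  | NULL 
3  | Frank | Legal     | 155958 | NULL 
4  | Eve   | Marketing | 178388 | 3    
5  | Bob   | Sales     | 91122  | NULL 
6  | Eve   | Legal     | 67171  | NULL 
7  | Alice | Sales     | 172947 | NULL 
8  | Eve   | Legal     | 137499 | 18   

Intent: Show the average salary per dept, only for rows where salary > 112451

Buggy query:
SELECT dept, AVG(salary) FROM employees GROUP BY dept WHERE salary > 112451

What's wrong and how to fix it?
Bug: Row-level WHERE must come before GROUP BY in the clause order

Fix: Place WHERE between FROM and GROUP BY

Corrected query:
SELECT dept, AVG(salary) FROM employees WHERE salary > 112451 GROUP BY dept

Result:
dept      | AVG(salary)
----------+------------
Legal     | 146728.5   
Marketing | 178388     
Sales     | 148629.5   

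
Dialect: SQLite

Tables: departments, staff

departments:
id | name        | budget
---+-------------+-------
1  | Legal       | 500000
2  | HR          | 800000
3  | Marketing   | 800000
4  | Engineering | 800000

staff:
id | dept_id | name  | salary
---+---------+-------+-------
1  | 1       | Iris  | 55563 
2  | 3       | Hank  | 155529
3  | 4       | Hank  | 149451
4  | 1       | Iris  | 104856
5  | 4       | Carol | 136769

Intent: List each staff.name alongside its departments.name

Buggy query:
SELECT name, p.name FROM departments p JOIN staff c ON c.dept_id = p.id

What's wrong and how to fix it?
Bug: 'name' exists in both joined tables, so the database can't tell which one is meant

Fix: Qualify the column with its table alias (c.name)

Corrected query:
SELECT c.name, p.name FROM departments p JOIN staff c ON c.dept_id = p.id

Result:
name  | name       
------+------------
Iris  | Legal      
Hank  | Marketing  
Hank  | Engineering
Iris  | Legal      
Carol | Engineering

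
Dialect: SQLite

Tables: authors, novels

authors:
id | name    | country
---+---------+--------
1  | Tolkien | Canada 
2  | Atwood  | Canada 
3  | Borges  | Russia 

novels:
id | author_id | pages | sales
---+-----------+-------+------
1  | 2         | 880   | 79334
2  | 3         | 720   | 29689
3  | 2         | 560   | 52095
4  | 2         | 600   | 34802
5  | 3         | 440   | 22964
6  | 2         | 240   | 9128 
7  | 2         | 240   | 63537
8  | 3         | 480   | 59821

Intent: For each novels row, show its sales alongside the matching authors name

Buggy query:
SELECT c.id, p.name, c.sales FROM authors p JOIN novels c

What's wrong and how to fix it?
Bug: JOIN with no ON clause produces a cartesian product; every novels row pairs with every authors row

Fix: Specify the join condition linking the foreign key to the parent id

Corrected query:
SELECT c.id, p.name, c.sales FROM authors p JOIN novels c ON c.author_id = p.id

Result:
id | name   | sales
---+--------+------
1  | Atwood | 79334
2  | Borges | 29689
3  | Atwood | 52095
4  | Atwood | 34802
5  | Borges | 22964
6  | Atwood | 9128 
7  | Atwood | 63537
8  | Borges | 59821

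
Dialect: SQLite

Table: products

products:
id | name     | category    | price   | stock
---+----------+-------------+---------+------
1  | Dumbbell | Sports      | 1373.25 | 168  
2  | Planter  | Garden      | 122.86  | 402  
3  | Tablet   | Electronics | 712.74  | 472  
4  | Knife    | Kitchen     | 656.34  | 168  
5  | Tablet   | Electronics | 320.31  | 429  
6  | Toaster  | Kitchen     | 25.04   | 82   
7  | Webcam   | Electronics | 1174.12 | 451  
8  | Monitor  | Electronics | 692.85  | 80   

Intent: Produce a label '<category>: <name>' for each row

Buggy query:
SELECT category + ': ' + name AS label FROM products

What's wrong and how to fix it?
Bug: SQLite uses || for string concatenation; + coerces text to numbers (yielding 0)

Fix: Use the || operator for string concatenation

Corrected query:
SELECT category || ': ' || name AS label FROM products

Result:
label               
--------------------
Sports: Dumbbell    
Garden: Planter     
Electronics: Tablet 
Kitchen: Knife      
Electronics: Tablet 
Kitchen: Toaster    
Electronics: Webcam 
Electronics: Monitor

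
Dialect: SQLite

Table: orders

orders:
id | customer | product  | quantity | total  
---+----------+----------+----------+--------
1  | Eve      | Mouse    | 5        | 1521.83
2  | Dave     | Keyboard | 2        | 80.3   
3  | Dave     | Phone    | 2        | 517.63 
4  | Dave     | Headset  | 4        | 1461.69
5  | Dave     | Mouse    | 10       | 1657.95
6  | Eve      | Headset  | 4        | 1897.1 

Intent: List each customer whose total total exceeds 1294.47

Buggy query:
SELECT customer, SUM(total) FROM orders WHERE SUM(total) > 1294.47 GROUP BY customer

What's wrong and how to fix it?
Bug: SUM(total) is an aggregate, but WHERE filters rows before aggregation

Fix: Move the aggregate condition to a HAVING clause

Corrected query:
SELECT customer, SUM(total) FROM orders GROUP BY customer HAVING SUM(total) > 1294.47

Result:
customer | SUM(total)
---------+-----------
Dave     | 3717.57   
Eve      | 3418.93   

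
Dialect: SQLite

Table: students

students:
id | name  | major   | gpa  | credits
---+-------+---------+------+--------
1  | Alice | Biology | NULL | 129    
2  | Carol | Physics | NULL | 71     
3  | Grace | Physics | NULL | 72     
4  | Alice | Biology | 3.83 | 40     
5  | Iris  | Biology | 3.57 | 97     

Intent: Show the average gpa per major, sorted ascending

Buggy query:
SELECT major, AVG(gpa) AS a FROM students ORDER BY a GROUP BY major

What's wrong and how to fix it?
Bug: GROUP BY must precede ORDER BY

Fix: Reorder: SELECT … FROM … GROUP BY … ORDER BY …

Corrected query:
SELECT major, AVG(gpa) AS a FROM students GROUP BY major ORDER BY a

Result:
major   | a   
--------+-----
Physics | NULL
Biology | 3.7 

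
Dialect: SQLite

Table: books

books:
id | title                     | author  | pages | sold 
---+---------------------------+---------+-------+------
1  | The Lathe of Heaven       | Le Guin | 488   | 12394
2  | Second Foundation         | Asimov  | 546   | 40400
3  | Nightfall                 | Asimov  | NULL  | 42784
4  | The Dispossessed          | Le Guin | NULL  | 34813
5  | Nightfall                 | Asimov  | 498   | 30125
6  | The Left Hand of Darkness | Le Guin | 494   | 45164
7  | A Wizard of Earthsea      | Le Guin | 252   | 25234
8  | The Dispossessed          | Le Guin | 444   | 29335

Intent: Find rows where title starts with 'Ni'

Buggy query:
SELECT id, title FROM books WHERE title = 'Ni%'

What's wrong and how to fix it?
Bug: '=' compares the literal string including the % character; pattern matching needs LIKE

Fix: Use LIKE for wildcard pattern matching

Corrected query:
SELECT id, title FROM books WHERE title LIKE 'Ni%'

Result:
id | title    
---+----------
3  | Nightfall
5  | Nightfall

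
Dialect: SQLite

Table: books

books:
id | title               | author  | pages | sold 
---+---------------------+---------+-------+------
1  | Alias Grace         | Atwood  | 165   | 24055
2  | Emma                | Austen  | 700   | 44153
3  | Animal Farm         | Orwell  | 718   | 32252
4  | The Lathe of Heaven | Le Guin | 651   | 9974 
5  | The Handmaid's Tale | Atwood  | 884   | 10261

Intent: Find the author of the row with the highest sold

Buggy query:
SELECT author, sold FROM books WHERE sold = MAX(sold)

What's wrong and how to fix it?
Bug: MAX(sold) is an aggregate and cannot be used directly in WHERE

Fix: Use a subquery: WHERE sold = (SELECT MAX(sold) FROM books)

Corrected query:
SELECT author, sold FROM books WHERE sold = (SELECT MAX(sold) FROM books)

Result:
author | sold 
-------+------
Austen | 44153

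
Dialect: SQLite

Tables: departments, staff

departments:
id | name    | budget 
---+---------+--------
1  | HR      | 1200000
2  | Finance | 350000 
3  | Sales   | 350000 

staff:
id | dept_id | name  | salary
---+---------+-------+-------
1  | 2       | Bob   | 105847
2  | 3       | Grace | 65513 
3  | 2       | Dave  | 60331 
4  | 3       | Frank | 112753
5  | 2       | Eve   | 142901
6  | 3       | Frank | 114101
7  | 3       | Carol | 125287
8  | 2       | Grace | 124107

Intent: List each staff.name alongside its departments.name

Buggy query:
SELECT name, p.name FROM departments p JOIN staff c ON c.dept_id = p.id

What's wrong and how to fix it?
Bug: Both tables have a 'name' column; the unqualified reference is ambiguous

Fix: Qualify the column with its table alias (c.name)

Corrected query:
SELECT c.name, p.name FROM departments p JOIN staff c ON c.dept_id = p.id

Result:
name  | name   
------+--------
Bob   | Finance
Grace | Sales  
Dave  | Finance
Frank | Sales  
Eve   | Finance
Frank | Sales  
Carol | Sales  
Grace | Finance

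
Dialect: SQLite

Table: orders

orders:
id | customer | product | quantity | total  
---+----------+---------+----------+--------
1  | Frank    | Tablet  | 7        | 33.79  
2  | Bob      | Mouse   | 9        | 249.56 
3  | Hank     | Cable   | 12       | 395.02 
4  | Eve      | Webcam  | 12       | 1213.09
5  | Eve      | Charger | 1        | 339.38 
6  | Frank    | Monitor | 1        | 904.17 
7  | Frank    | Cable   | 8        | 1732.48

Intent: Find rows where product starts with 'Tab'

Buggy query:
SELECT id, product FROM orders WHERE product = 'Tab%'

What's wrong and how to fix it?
Bug: '=' compares the literal string including the % character; pattern matching needs LIKE

Fix: Use LIKE for wildcard pattern matching

Corrected query:
SELECT id, product FROM orders WHERE product LIKE 'Tab%'

Result:
id | product
---+--------
1  | Tablet 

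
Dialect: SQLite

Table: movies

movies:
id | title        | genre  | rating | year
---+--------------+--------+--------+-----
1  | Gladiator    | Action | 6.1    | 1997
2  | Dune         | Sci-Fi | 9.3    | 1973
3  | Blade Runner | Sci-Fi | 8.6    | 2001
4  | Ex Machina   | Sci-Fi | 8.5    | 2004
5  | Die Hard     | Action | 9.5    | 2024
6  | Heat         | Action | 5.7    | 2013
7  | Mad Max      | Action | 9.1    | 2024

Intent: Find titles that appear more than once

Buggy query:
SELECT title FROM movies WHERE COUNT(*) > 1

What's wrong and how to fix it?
Bug: COUNT(*) is an aggregate and cannot be used in WHERE

Fix: GROUP BY title, then filter groups with HAVING COUNT(*) > 1

Corrected query:
SELECT title FROM movies GROUP BY title HAVING COUNT(*) > 1

Result:
(no rows)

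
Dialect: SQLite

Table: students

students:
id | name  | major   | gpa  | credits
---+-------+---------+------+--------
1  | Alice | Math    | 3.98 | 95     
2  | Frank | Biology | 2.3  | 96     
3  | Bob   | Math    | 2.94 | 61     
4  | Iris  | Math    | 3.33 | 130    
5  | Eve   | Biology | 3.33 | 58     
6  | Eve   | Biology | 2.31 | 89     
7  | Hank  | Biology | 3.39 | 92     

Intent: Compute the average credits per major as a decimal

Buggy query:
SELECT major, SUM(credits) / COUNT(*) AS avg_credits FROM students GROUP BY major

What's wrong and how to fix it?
Bug: SUM(credits) and COUNT(*) are both integers; the division truncates the fractional part

Fix: Cast one side to REAL so the division keeps the fractional part

Corrected query:
SELECT major, SUM(credits) * 1.0 / COUNT(*) AS avg_credits FROM students GROUP BY major

Result:
major   | avg_credits
--------+------------
Biology | 83.75      
Math    | 95.333333  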